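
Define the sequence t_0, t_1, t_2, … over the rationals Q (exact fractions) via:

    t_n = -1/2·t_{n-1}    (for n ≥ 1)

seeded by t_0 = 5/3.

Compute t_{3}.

t_1 = -1/2·5/3 = -5/6
t_2 = -1/2·-5/6 = 5/12
t_3 = -1/2·5/12 = -5/24

-5/24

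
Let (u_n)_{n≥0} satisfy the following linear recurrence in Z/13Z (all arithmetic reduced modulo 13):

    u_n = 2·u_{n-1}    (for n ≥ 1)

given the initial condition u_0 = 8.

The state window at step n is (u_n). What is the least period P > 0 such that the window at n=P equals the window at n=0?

n=0: window = (8)
n=1: window = (3)
n=2: window = (6)
n=3: window = (12)
n=4: window = (11)
n=5: window = (9)
n=6: window = (5)
n=7: window = (10)
n=8: window = (7)
n=9: window = (1)
n=10: window = (2)
n=11: window = (4)
n=12: window = (8)
window at n=12 equals window at n=0 → period = 12

12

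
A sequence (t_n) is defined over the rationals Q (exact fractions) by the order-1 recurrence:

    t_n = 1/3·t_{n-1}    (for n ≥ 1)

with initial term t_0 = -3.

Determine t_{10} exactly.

-1/19683

t_1 = 1/3·-3 = -1
t_2 = 1/3·-1 = -1/3
t_3 = 1/3·-1/3 = -1/9
t_4 = 1/3·-1/9 = -1/27
t_5 = 1/3·-1/27 = -1/81
t_6 = 1/3·-1/81 = -1/243
t_7 = 1/3·-1/243 = -1/729
t_8 = 1/3·-1/729 = -1/2187
t_9 = 1/3·-1/2187 = -1/6561
t_10 = 1/3·-1/6561 = -1/19683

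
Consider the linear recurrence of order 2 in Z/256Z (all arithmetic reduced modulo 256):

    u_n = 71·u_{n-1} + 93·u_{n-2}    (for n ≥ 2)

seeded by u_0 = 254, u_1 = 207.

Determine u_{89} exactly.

u_2 = 71·207 + 93·254 = 175
u_3 = 71·175 + 93·207 = 188
u_4 = 71·188 + 93·175 = 183
u_5 = 71·183 + 93·188 = 13
u_6 = 71·13 + 93·183 = 22
u_7 = 71·22 + 93·13 = 211
u_8 = 71·211 + 93·22 = 131
u_9 = 71·131 + 93·211 = 252
u_10 = 71·252 + 93·131 = 123
u_11 = 71·123 + 93·252 = 169
u_12 = 71·169 + 93·123 = 142
u_13 = 71·142 + 93·169 = 199
u_14 = 71·199 + 93·142 = 199
u_15 = 71·199 + 93·199 = 124
u_16 = 71·124 + 93·199 = 175
u_17 = 71·175 + 93·124 = 149
u_18 = 71·149 + 93·175 = 230
u_19 = 71·230 + 93·149 = 235
u_20 = 71·235 + 93·230 = 187
u_21 = 71·187 + 93·235 = 60
u_22 = 71·60 + 93·187 = 147
u_23 = 71·147 + 93·60 = 145
u_24 = 71·145 + 93·147 = 158
u_25 = 71·158 + 93·145 = 127
u_26 = 71·127 + 93·158 = 159
u_27 = 71·159 + 93·127 = 60
u_28 = 71·60 + 93·159 = 103
u_29 = 71·103 + 93·60 = 93
u_30 = 71·93 + 93·103 = 54
u_31 = 71·54 + 93·93 = 195
u_32 = 71·195 + 93·54 = 179
u_33 = 71·179 + 93·195 = 124
u_34 = 71·124 + 93·179 = 107
u_35 = 71·107 + 93·124 = 185
u_36 = 71·185 + 93·107 = 46
u_37 = 71·46 + 93·185 = 247
u_38 = 71·247 + 93·46 = 55
u_39 = 71·55 + 93·247 = 252
u_40 = 71·252 + 93·55 = 223
u_41 = 71·223 + 93·252 = 101
u_42 = 71·101 + 93·223 = 6
u_43 = 71·6 + 93·101 = 91
u_44 = 71·91 + 93·6 = 107
u_45 = 71·107 + 93·91 = 188
u_46 = 71·188 + 93·107 = 3
u_47 = 71·3 + 93·188 = 33
u_48 = 71·33 + 93·3 = 62
u_49 = 71·62 + 93·33 = 47
u_50 = 71·47 + 93·62 = 143
u_51 = 71·143 + 93·47 = 188
u_52 = 71·188 + 93·143 = 23
u_53 = 71·23 + 93·188 = 173
u_54 = 71·173 + 93·23 = 86
u_55 = 71·86 + 93·173 = 179
u_56 = 71·179 + 93·86 = 227
u_57 = 71·227 + 93·179 = 252
u_58 = 71·252 + 93·227 = 91
u_59 = 71·91 + 93·252 = 201
u_60 = 71·201 + 93·91 = 206
u_61 = 71·206 + 93·201 = 39
u_62 = 71·39 + 93·206 = 167
u_63 = 71·167 + 93·39 = 124
u_64 = 71·124 + 93·167 = 15
u_65 = 71·15 + 93·124 = 53
u_66 = 71·53 + 93·15 = 38
u_67 = 71·38 + 93·53 = 203
u_68 = 71·203 + 93·38 = 27
u_69 = 71·27 + 93·203 = 60
u_70 = 71·60 + 93·27 = 115
u_71 = 71·115 + 93·60 = 177
u_72 = 71·177 + 93·115 = 222
u_73 = 71·222 + 93·177 = 223
u_74 = 71·223 + 93·222 = 127
u_75 = 71·127 + 93·223 = 60
u_76 = 71·60 + 93·127 = 199
u_77 = 71·199 + 93·60 = 253
u_78 = 71·253 + 93·199 = 118
u_79 = 71·118 + 93·253 = 163
u_80 = 71·163 + 93·118 = 19
u_81 = 71·19 + 93·163 = 124
u_82 = 71·124 + 93·19 = 75
u_83 = 71·75 + 93·124 = 217
u_84 = 71·217 + 93·75 = 110
u_85 = 71·110 + 93·217 = 87
u_86 = 71·87 + 93·110 = 23
u_87 = 71·23 + 93·87 = 252
u_88 = 71·252 + 93·23 = 63
u_89 = 71·63 + 93·252 = 5

5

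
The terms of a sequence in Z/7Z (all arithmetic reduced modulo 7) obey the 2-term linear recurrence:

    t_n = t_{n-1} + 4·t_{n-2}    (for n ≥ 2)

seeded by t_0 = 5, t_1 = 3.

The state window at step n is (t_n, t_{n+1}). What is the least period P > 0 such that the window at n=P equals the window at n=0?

n=0: window = (5, 3)
n=1: window = (3, 2)
n=2: window = (2, 0)
n=3: window = (0, 1)
n=4: window = (1, 1)
n=5: window = (1, 5)
n=6: window = (5, 2)
n=7: window = (2, 1)
n=8: window = (1, 2)
n=9: window = (2, 6)
n=10: window = (6, 0)
n=11: window = (0, 3)
n=12: window = (3, 3)
n=13: window = (3, 1)
n=14: window = (1, 6)
n=15: window = (6, 3)
n=16: window = (3, 6)
n=17: window = (6, 4)
n=18: window = (4, 0)
n=19: window = (0, 2)
n=20: window = (2, 2)
n=21: window = (2, 3)
n=22: window = (3, 4)
n=23: window = (4, 2)
n=24: window = (2, 4)
n=25: window = (4, 5)
n=26: window = (5, 0)
n=27: window = (0, 6)
n=28: window = (6, 6)
n=29: window = (6, 2)
n=30: window = (2, 5)
n=31: window = (5, 6)
n=32: window = (6, 5)
n=33: window = (5, 1)
n=34: window = (1, 0)
n=35: window = (0, 4)
n=36: window = (4, 4)
n=37: window = (4, 6)
n=38: window = (6, 1)
n=39: window = (1, 4)
n=40: window = (4, 1)
…
n=46: window = (4, 3)
n=47: window = (3, 5)
n=48: window = (5, 3)
window at n=48 equals window at n=0 → period = 48

48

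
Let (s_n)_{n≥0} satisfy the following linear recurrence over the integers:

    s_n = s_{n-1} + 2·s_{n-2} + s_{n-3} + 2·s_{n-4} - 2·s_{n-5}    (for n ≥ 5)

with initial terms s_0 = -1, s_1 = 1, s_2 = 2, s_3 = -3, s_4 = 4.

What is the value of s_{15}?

11307

s_5 = 1·4 + 2·-3 + 1·2 + 2·1 + -2·-1 = 4
s_6 = 1·4 + 2·4 + 1·-3 + 2·2 + -2·1 = 11
s_7 = 1·11 + 2·4 + 1·4 + 2·-3 + -2·2 = 13
s_8 = 1·13 + 2·11 + 1·4 + 2·4 + -2·-3 = 53
s_9 = 1·53 + 2·13 + 1·11 + 2·4 + -2·4 = 90
s_10 = 1·90 + 2·53 + 1·13 + 2·11 + -2·4 = 223
s_11 = 1·223 + 2·90 + 1·53 + 2·13 + -2·11 = 460
s_12 = 1·460 + 2·223 + 1·90 + 2·53 + -2·13 = 1076
s_13 = 1·1076 + 2·460 + 1·223 + 2·90 + -2·53 = 2293
s_14 = 1·2293 + 2·1076 + 1·460 + 2·223 + -2·90 = 5171
s_15 = 1·5171 + 2·2293 + 1·1076 + 2·460 + -2·223 = 11307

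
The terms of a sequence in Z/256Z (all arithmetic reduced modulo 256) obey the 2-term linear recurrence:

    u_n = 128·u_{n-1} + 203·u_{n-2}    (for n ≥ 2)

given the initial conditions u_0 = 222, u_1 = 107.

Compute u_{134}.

u_2 = 128·107 + 203·222 = 138
u_3 = 128·138 + 203·107 = 217
u_4 = 128·217 + 203·138 = 238
u_5 = 128·238 + 203·217 = 19
u_6 = 128·19 + 203·238 = 58
u_7 = 128·58 + 203·19 = 17
u_8 = 128·17 + 203·58 = 126
u_9 = 128·126 + 203·17 = 123
u_10 = 128·123 + 203·126 = 106
u_11 = 128·106 + 203·123 = 137
u_12 = 128·137 + 203·106 = 142
u_13 = 128·142 + 203·137 = 163
u_14 = 128·163 + 203·142 = 26
u_15 = 128·26 + 203·163 = 65
u_16 = 128·65 + 203·26 = 30
u_17 = 128·30 + 203·65 = 139
u_18 = 128·139 + 203·30 = 74
u_19 = 128·74 + 203·139 = 57
u_20 = 128·57 + 203·74 = 46
u_21 = 128·46 + 203·57 = 51
u_22 = 128·51 + 203·46 = 250
u_23 = 128·250 + 203·51 = 113
u_24 = 128·113 + 203·250 = 190
u_25 = 128·190 + 203·113 = 155
u_26 = 128·155 + 203·190 = 42
u_27 = 128·42 + 203·155 = 233
u_28 = 128·233 + 203·42 = 206
u_29 = 128·206 + 203·233 = 195
u_30 = 128·195 + 203·206 = 218
u_31 = 128·218 + 203·195 = 161
u_32 = 128·161 + 203·218 = 94
u_33 = 128·94 + 203·161 = 171
u_34 = 128·171 + 203·94 = 10
u_35 = 128·10 + 203·171 = 153
u_36 = 128·153 + 203·10 = 110
u_37 = 128·110 + 203·153 = 83
u_38 = 128·83 + 203·110 = 186
u_39 = 128·186 + 203·83 = 209
u_40 = 128·209 + 203·186 = 254
u_41 = 128·254 + 203·209 = 187
u_42 = 128·187 + 203·254 = 234
u_43 = 128·234 + 203·187 = 73
u_44 = 128·73 + 203·234 = 14
u_45 = 128·14 + 203·73 = 227
u_46 = 128·227 + 203·14 = 154
u_47 = 128·154 + 203·227 = 1
u_48 = 128·1 + 203·154 = 158
u_49 = 128·158 + 203·1 = 203
u_50 = 128·203 + 203·158 = 202
u_51 = 128·202 + 203·203 = 249
u_52 = 128·249 + 203·202 = 174
u_53 = 128·174 + 203·249 = 115
u_54 = 128·115 + 203·174 = 122
u_55 = 128·122 + 203·115 = 49
u_56 = 128·49 + 203·122 = 62
u_57 = 128·62 + 203·49 = 219
u_58 = 128·219 + 203·62 = 170
u_59 = 128·170 + 203·219 = 169
u_60 = 128·169 + 203·170 = 78
u_61 = 128·78 + 203·169 = 3
u_62 = 128·3 + 203·78 = 90
u_63 = 128·90 + 203·3 = 97
u_64 = 128·97 + 203·90 = 222
u_65 = 128·222 + 203·97 = 235
u_66 = 128·235 + 203·222 = 138
u_67 = 128·138 + 203·235 = 89
u_68 = 128·89 + 203·138 = 238
u_69 = 128·238 + 203·89 = 147
u_70 = 128·147 + 203·238 = 58
u_71 = 128·58 + 203·147 = 145
u_72 = 128·145 + 203·58 = 126
u_73 = 128·126 + 203·145 = 251
u_74 = 128·251 + 203·126 = 106
u_75 = 128·106 + 203·251 = 9
u_76 = 128·9 + 203·106 = 142
u_77 = 128·142 + 203·9 = 35
u_78 = 128·35 + 203·142 = 26
u_79 = 128·26 + 203·35 = 193
u_80 = 128·193 + 203·26 = 30
u_81 = 128·30 + 203·193 = 11
u_82 = 128·11 + 203·30 = 74
u_83 = 128·74 + 203·11 = 185
u_84 = 128·185 + 203·74 = 46
u_85 = 128·46 + 203·185 = 179
u_86 = 128·179 + 203·46 = 250
u_87 = 128·250 + 203·179 = 241
u_88 = 128·241 + 203·250 = 190
u_89 = 128·190 + 203·241 = 27
u_90 = 128·27 + 203·190 = 42
u_91 = 128·42 + 203·27 = 105
u_92 = 128·105 + 203·42 = 206
u_93 = 128·206 + 203·105 = 67
u_94 = 128·67 + 203·206 = 218
u_95 = 128·218 + 203·67 = 33
u_96 = 128·33 + 203·218 = 94
u_97 = 128·94 + 203·33 = 43
u_98 = 128·43 + 203·94 = 10
u_99 = 128·10 + 203·43 = 25
u_100 = 128·25 + 203·10 = 110
u_101 = 128·110 + 203·25 = 211
u_102 = 128·211 + 203·110 = 186
u_103 = 128·186 + 203·211 = 81
u_104 = 128·81 + 203·186 = 254
u_105 = 128·254 + 203·81 = 59
u_106 = 128·59 + 203·254 = 234
u_107 = 128·234 + 203·59 = 201
u_108 = 128·201 + 203·234 = 14
u_109 = 128·14 + 203·201 = 99
u_110 = 128·99 + 203·14 = 154
u_111 = 128·154 + 203·99 = 129
u_112 = 128·129 + 203·154 = 158
u_113 = 128·158 + 203·129 = 75
u_114 = 128·75 + 203·158 = 202
u_115 = 128·202 + 203·75 = 121
u_116 = 128·121 + 203·202 = 174
u_117 = 128·174 + 203·121 = 243
u_118 = 128·243 + 203·174 = 122
u_119 = 128·122 + 203·243 = 177
u_120 = 128·177 + 203·122 = 62
u_121 = 128·62 + 203·177 = 91
u_122 = 128·91 + 203·62 = 170
u_123 = 128·170 + 203·91 = 41
u_124 = 128·41 + 203·170 = 78
u_125 = 128·78 + 203·41 = 131
u_126 = 128·131 + 203·78 = 90
u_127 = 128·90 + 203·131 = 225
u_128 = 128·225 + 203·90 = 222
u_129 = 128·222 + 203·225 = 107
u_130 = 128·107 + 203·222 = 138
u_131 = 128·138 + 203·107 = 217
u_132 = 128·217 + 203·138 = 238
u_133 = 128·238 + 203·217 = 19
u_134 = 128·19 + 203·238 = 58

58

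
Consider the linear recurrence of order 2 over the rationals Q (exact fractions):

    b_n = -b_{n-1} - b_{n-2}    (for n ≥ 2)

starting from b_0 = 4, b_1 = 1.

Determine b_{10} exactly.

b_2 = -1·1 + -1·4 = -5
b_3 = -1·-5 + -1·1 = 4
b_4 = -1·4 + -1·-5 = 1
(b_3, b_4) = (4, 1) = (b_0, b_1), so the sequence has period 3.
10 ≡ 1 (mod 3), hence b_10 = b_1 = 1.

1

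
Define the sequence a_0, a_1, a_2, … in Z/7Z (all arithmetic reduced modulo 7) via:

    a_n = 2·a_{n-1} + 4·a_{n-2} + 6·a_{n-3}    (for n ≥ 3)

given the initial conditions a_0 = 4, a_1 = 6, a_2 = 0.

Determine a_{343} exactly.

3

a_3 = 2·0 + 4·6 + 6·4 = 6
a_4 = 2·6 + 4·0 + 6·6 = 6
a_5 = 2·6 + 4·6 + 6·0 = 1
a_6 = 2·1 + 4·6 + 6·6 = 6
a_7 = 2·6 + 4·1 + 6·6 = 3
a_8 = 2·3 + 4·6 + 6·1 = 1
a_9 = 2·1 + 4·3 + 6·6 = 1
a_10 = 2·1 + 4·1 + 6·3 = 3
a_11 = 2·3 + 4·1 + 6·1 = 2
a_12 = 2·2 + 4·3 + 6·1 = 1
a_13 = 2·1 + 4·2 + 6·3 = 0
a_14 = 2·0 + 4·1 + 6·2 = 2
a_15 = 2·2 + 4·0 + 6·1 = 3
a_16 = 2·3 + 4·2 + 6·0 = 0
a_17 = 2·0 + 4·3 + 6·2 = 3
a_18 = 2·3 + 4·0 + 6·3 = 3
a_19 = 2·3 + 4·3 + 6·0 = 4
a_20 = 2·4 + 4·3 + 6·3 = 3
a_21 = 2·3 + 4·4 + 6·3 = 5
a_22 = 2·5 + 4·3 + 6·4 = 4
a_23 = 2·4 + 4·5 + 6·3 = 4
a_24 = 2·4 + 4·4 + 6·5 = 5
a_25 = 2·5 + 4·4 + 6·4 = 1
a_26 = 2·1 + 4·5 + 6·4 = 4
a_27 = 2·4 + 4·1 + 6·5 = 0
a_28 = 2·0 + 4·4 + 6·1 = 1
a_29 = 2·1 + 4·0 + 6·4 = 5
a_30 = 2·5 + 4·1 + 6·0 = 0
a_31 = 2·0 + 4·5 + 6·1 = 5
a_32 = 2·5 + 4·0 + 6·5 = 5
a_33 = 2·5 + 4·5 + 6·0 = 2
a_34 = 2·2 + 4·5 + 6·5 = 5
a_35 = 2·5 + 4·2 + 6·5 = 6
a_36 = 2·6 + 4·5 + 6·2 = 2
a_37 = 2·2 + 4·6 + 6·5 = 2
a_38 = 2·2 + 4·2 + 6·6 = 6
a_39 = 2·6 + 4·2 + 6·2 = 4
a_40 = 2·4 + 4·6 + 6·2 = 2
a_41 = 2·2 + 4·4 + 6·6 = 0
a_42 = 2·0 + 4·2 + 6·4 = 4
a_43 = 2·4 + 4·0 + 6·2 = 6
a_44 = 2·6 + 4·4 + 6·0 = 0
(a_42, a_43, a_44) = (4, 6, 0) = (a_0, a_1, a_2), so the sequence has period 42.
343 ≡ 7 (mod 42), hence a_343 = a_7 = 3.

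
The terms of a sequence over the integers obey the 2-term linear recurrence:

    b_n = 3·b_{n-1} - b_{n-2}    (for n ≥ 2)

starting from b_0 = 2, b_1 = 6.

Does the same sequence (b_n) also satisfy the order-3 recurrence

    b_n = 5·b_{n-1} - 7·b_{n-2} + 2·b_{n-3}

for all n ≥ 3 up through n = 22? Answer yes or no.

yes

Terms b_0..b_22: 2, 6, 16, 42, 110, 288, 754, 1974, 5168, 13530, 35422, 92736, 242786, 635622, 1664080, 4356618, 11405774, 29860704, 78176338, 204668310, 535828592, 1402817466, 3672623806
n=3: candidate gives 42, actual b_3 = 42 ✓
n=4: candidate gives 110, actual b_4 = 110 ✓
n=5: candidate gives 288, actual b_5 = 288 ✓
n=6: candidate gives 754, actual b_6 = 754 ✓
n=7: candidate gives 1974, actual b_7 = 1974 ✓
n=8: candidate gives 5168, actual b_8 = 5168 ✓
n=9: candidate gives 13530, actual b_9 = 13530 ✓
n=10: candidate gives 35422, actual b_10 = 35422 ✓
n=11: candidate gives 92736, actual b_11 = 92736 ✓
n=12: candidate gives 242786, actual b_12 = 242786 ✓
n=13: candidate gives 635622, actual b_13 = 635622 ✓
n=14: candidate gives 1664080, actual b_14 = 1664080 ✓
n=15: candidate gives 4356618, actual b_15 = 4356618 ✓
n=16: candidate gives 11405774, actual b_16 = 11405774 ✓
n=17: candidate gives 29860704, actual b_17 = 29860704 ✓
n=18: candidate gives 78176338, actual b_18 = 78176338 ✓
n=19: candidate gives 204668310, actual b_19 = 204668310 ✓
n=20: candidate gives 535828592, actual b_20 = 535828592 ✓
n=21: candidate gives 1402817466, actual b_21 = 1402817466 ✓
n=22: candidate gives 3672623806, actual b_22 = 3672623806 ✓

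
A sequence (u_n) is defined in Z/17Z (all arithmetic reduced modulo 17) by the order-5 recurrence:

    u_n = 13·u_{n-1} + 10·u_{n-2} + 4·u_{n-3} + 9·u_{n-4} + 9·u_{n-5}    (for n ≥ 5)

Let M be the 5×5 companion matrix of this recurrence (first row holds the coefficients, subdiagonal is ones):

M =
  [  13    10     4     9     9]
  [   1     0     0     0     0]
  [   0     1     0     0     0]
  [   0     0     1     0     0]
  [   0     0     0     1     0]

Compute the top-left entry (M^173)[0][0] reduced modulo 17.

(M^173)[0][0] is the top entry after applying M 173 times to the unit state (1, 0, 0, 0, 0). Equivalently it is h_{177} for the auxiliary sequence (h_n) obeying the same recurrence with h_4 = 1 and h_i = 0 for 0 ≤ i < 4:
h_5 = 13·1 + 10·0 + 4·0 + 9·0 + 9·0 = 13
h_6 = 13·13 + 10·1 + 4·0 + 9·0 + 9·0 = 9
h_7 = 13·9 + 10·13 + 4·1 + 9·0 + 9·0 = 13
h_8 = 13·13 + 10·9 + 4·13 + 9·1 + 9·0 = 14
h_9 = 13·14 + 10·13 + 4·9 + 9·13 + 9·1 = 15
h_10 = 13·15 + 10·14 + 4·13 + 9·9 + 9·13 = 7
Continuing the recurrence:
  h_11 = 2;  h_12 = 8;  h_13 = 5;  h_14 = 11;  h_15 = 0;  h_16 = 16
  h_17 = 12;  h_18 = 1;  h_19 = 7;  h_20 = 4;  h_21 = 4;  h_22 = 16
  h_23 = 13;  h_24 = 2;  h_25 = 3;  h_26 = 2;  h_27 = 2;  h_28 = 6
  h_29 = 15;  h_30 = 2;  h_31 = 15;  h_32 = 7;  h_33 = 13;  h_34 = 10
  h_35 = 16;  h_36 = 14;  h_37 = 1;  h_38 = 16;  h_39 = 15;  h_40 = 0
  h_41 = 9;  h_42 = 7;  h_43 = 1;  h_44 = 16;  h_45 = 4;  h_46 = 3
  h_47 = 11;  h_48 = 2;  h_49 = 5;  h_50 = 5;  h_51 = 11;  h_52 = 7
  h_53 = 12;  h_54 = 3;  h_55 = 8;  h_56 = 4;  h_57 = 9;  h_58 = 1
  h_59 = 14;  h_60 = 13;  h_61 = 5;  h_62 = 1;  h_63 = 12;  h_64 = 4
  h_65 = 15;  h_66 = 14;  h_67 = 6;  h_68 = 14;  h_69 = 10;  h_70 = 11
  h_71 = 3;  h_72 = 12;  h_73 = 4;  h_74 = 16;  h_75 = 14;  h_76 = 0
  h_77 = 8;  h_78 = 0;  h_79 = 10;  h_80 = 16;  h_81 = 6;  h_82 = 10
  h_83 = 4;  h_84 = 2;  h_85 = 15;  h_86 = 1;  h_87 = 8;  h_88 = 7
  h_89 = 5;  h_90 = 5;  h_91 = 3;  h_92 = 6;  h_93 = 15;  h_94 = 0
  h_95 = 8;  h_96 = 7;  h_97 = 3;  h_98 = 4;  h_99 = 12;  h_100 = 3
  h_101 = 10;  h_102 = 16;  h_103 = 5;  h_104 = 9;  h_105 = 8;  h_106 = 6
  h_107 = 9;  h_108 = 12;  h_109 = 15;  h_110 = 1;  h_111 = 6;  h_112 = 14
  h_113 = 13;  h_114 = 1;  h_115 = 7;  h_116 = 10;  h_117 = 5;  h_118 = 13
  h_119 = 8;  h_120 = 16;  h_121 = 16;  h_122 = 1;  h_123 = 1;  h_124 = 14
  h_125 = 8;  h_126 = 10;  h_127 = 12;  h_128 = 15;  h_129 = 9;  h_130 = 1
  h_131 = 4;  h_132 = 1;  h_133 = 1;  h_134 = 10;  h_135 = 2;  h_136 = 5
  h_137 = 7;  h_138 = 10;  h_139 = 5;  h_140 = 1;  h_141 = 7;  h_142 = 2
  h_143 = 14;  h_144 = 12;  h_145 = 2;  h_146 = 11;  h_147 = 15;  h_148 = 3
  h_149 = 2;  h_150 = 12;  h_151 = 14;  h_152 = 13;  h_153 = 11;  h_154 = 13
  h_155 = 4;  h_156 = 10;  h_157 = 13;  h_158 = 8;  h_159 = 2;  h_160 = 12
  h_161 = 7;  h_162 = 0;  h_163 = 4;  h_164 = 2;  h_165 = 16;  h_166 = 1
  h_167 = 13;  h_168 = 8;  h_169 = 9;  h_170 = 11;  h_171 = 0;  h_172 = 12
  h_173 = 13;  h_174 = 10;  h_175 = 16
h_176 = 13·16 + 10·10 + 4·13 + 9·12 + 9·0 = 9
h_177 = 13·9 + 10·16 + 4·10 + 9·13 + 9·12 = 15

15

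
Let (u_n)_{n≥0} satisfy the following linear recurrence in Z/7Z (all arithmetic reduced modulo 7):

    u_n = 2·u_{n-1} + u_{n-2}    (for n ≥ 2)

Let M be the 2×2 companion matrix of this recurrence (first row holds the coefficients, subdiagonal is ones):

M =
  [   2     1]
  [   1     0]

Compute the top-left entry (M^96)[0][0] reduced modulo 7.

1

(M^96)[0][0] is the top entry after applying M 96 times to the unit state (1, 0). Equivalently it is h_{97} for the auxiliary sequence (h_n) obeying the same recurrence with h_1 = 1 and h_i = 0 for 0 ≤ i < 1:
h_2 = 2·1 + 1·0 = 2
h_3 = 2·2 + 1·1 = 5
h_4 = 2·5 + 1·2 = 5
h_5 = 2·5 + 1·5 = 1
h_6 = 2·1 + 1·5 = 0
h_7 = 2·0 + 1·1 = 1
(h_6, h_7) = (0, 1) = (h_0, h_1), so the sequence has period 6.
97 ≡ 1 (mod 6), hence h_97 = h_1 = 1.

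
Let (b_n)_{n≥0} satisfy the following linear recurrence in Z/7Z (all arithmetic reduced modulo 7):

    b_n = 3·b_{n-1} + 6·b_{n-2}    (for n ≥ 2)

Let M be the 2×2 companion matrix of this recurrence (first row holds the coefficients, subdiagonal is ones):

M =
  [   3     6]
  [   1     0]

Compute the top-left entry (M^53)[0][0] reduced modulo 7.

(M^53)[0][0] is the top entry after applying M 53 times to the unit state (1, 0). Equivalently it is h_{54} for the auxiliary sequence (h_n) obeying the same recurrence with h_1 = 1 and h_i = 0 for 0 ≤ i < 1:
h_2 = 3·1 + 6·0 = 3
h_3 = 3·3 + 6·1 = 1
h_4 = 3·1 + 6·3 = 0
h_5 = 3·0 + 6·1 = 6
h_6 = 3·6 + 6·0 = 4
h_7 = 3·4 + 6·6 = 6
h_8 = 3·6 + 6·4 = 0
h_9 = 3·0 + 6·6 = 1
(h_8, h_9) = (0, 1) = (h_0, h_1), so the sequence has period 8.
54 ≡ 6 (mod 8), hence h_54 = h_6 = 4.

4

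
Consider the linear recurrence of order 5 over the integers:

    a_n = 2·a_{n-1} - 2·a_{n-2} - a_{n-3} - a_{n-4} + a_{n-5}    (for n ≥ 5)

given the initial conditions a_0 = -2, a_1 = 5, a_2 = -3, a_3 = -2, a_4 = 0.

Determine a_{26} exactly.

a_5 = 2·0 + -2·-2 + -1·-3 + -1·5 + 1·-2 = 0
a_6 = 2·0 + -2·0 + -1·-2 + -1·-3 + 1·5 = 10
a_7 = 2·10 + -2·0 + -1·0 + -1·-2 + 1·-3 = 19
a_8 = 2·19 + -2·10 + -1·0 + -1·0 + 1·-2 = 16
a_9 = 2·16 + -2·19 + -1·10 + -1·0 + 1·0 = -16
a_10 = 2·-16 + -2·16 + -1·19 + -1·10 + 1·0 = -93
a_11 = 2·-93 + -2·-16 + -1·16 + -1·19 + 1·10 = -179
a_12 = 2·-179 + -2·-93 + -1·-16 + -1·16 + 1·19 = -153
a_13 = 2·-153 + -2·-179 + -1·-93 + -1·-16 + 1·16 = 177
a_14 = 2·177 + -2·-153 + -1·-179 + -1·-93 + 1·-16 = 916
a_15 = 2·916 + -2·177 + -1·-153 + -1·-179 + 1·-93 = 1717
a_16 = 2·1717 + -2·916 + -1·177 + -1·-153 + 1·-179 = 1399
a_17 = 2·1399 + -2·1717 + -1·916 + -1·177 + 1·-153 = -1882
a_18 = 2·-1882 + -2·1399 + -1·1717 + -1·916 + 1·177 = -9018
a_19 = 2·-9018 + -2·-1882 + -1·1399 + -1·1717 + 1·916 = -16472
a_20 = 2·-16472 + -2·-9018 + -1·-1882 + -1·1399 + 1·1717 = -12708
a_21 = 2·-12708 + -2·-16472 + -1·-9018 + -1·-1882 + 1·1399 = 19827
a_22 = 2·19827 + -2·-12708 + -1·-16472 + -1·-9018 + 1·-1882 = 88678
a_23 = 2·88678 + -2·19827 + -1·-12708 + -1·-16472 + 1·-9018 = 157864
a_24 = 2·157864 + -2·88678 + -1·19827 + -1·-12708 + 1·-16472 = 114781
a_25 = 2·114781 + -2·157864 + -1·88678 + -1·19827 + 1·-12708 = -207379
a_26 = 2·-207379 + -2·114781 + -1·157864 + -1·88678 + 1·19827 = -871035

-871035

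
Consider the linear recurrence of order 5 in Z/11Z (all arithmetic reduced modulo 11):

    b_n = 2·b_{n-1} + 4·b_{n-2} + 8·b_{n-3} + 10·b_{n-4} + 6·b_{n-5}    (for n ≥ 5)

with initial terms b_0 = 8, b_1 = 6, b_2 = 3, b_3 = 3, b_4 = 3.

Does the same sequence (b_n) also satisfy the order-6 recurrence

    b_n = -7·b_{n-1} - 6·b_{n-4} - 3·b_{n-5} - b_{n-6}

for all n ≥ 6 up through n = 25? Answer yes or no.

yes

Terms b_0..b_25: 8, 6, 3, 3, 3, 7, 6, 2, 0, 1, 10, 3, 0, 3, 4, 0, 3, 2, 8, 6, 2, 9, 1, 8, 5, 9
n=6: candidate gives 6, actual b_6 = 6 ✓
n=7: candidate gives 2, actual b_7 = 2 ✓
n=8: candidate gives 0, actual b_8 = 0 ✓
n=9: candidate gives 1, actual b_9 = 1 ✓
n=10: candidate gives 10, actual b_10 = 10 ✓
n=11: candidate gives 3, actual b_11 = 3 ✓
n=12: candidate gives 0, actual b_12 = 0 ✓
n=13: candidate gives 3, actual b_13 = 3 ✓
n=14: candidate gives 4, actual b_14 = 4 ✓
n=15: candidate gives 0, actual b_15 = 0 ✓
n=16: candidate gives 3, actual b_16 = 3 ✓
n=17: candidate gives 2, actual b_17 = 2 ✓
n=18: candidate gives 8, actual b_18 = 8 ✓
n=19: candidate gives 6, actual b_19 = 6 ✓
n=20: candidate gives 2, actual b_20 = 2 ✓
n=21: candidate gives 9, actual b_21 = 9 ✓
n=22: candidate gives 1, actual b_22 = 1 ✓
n=23: candidate gives 8, actual b_23 = 8 ✓
n=24: candidate gives 5, actual b_24 = 5 ✓
n=25: candidate gives 9, actual b_25 = 9 ✓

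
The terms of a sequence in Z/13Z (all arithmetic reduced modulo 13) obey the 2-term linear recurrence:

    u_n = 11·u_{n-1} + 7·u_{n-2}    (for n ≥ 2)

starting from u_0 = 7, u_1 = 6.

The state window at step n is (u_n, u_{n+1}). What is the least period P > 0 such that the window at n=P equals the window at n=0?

168

n=0: window = (7, 6)
n=1: window = (6, 11)
n=2: window = (11, 7)
n=3: window = (7, 11)
n=4: window = (11, 1)
n=5: window = (1, 10)
n=6: window = (10, 0)
n=7: window = (0, 5)
n=8: window = (5, 3)
n=9: window = (3, 3)
n=10: window = (3, 2)
n=11: window = (2, 4)
n=12: window = (4, 6)
n=13: window = (6, 3)
n=14: window = (3, 10)
n=15: window = (10, 1)
n=16: window = (1, 3)
n=17: window = (3, 1)
n=18: window = (1, 6)
n=19: window = (6, 8)
n=20: window = (8, 0)
n=21: window = (0, 4)
n=22: window = (4, 5)
n=23: window = (5, 5)
n=24: window = (5, 12)
n=25: window = (12, 11)
n=26: window = (11, 10)
n=27: window = (10, 5)
n=28: window = (5, 8)
n=29: window = (8, 6)
n=30: window = (6, 5)
n=31: window = (5, 6)
n=32: window = (6, 10)
n=33: window = (10, 9)
n=34: window = (9, 0)
n=35: window = (0, 11)
n=36: window = (11, 4)
n=37: window = (4, 4)
n=38: window = (4, 7)
n=39: window = (7, 1)
n=40: window = (1, 8)
…
n=166: window = (5, 1)
n=167: window = (1, 7)
n=168: window = (7, 6)
window at n=168 equals window at n=0 → period = 168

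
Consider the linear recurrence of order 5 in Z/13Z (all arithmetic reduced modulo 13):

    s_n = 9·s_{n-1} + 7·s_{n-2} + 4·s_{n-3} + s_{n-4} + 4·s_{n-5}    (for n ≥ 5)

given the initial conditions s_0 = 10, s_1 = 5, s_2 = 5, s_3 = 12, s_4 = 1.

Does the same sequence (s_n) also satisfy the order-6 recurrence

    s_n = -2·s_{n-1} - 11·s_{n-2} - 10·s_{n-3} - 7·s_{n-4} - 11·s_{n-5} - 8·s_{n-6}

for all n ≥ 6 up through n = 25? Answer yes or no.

Terms s_0..s_25: 10, 5, 5, 12, 1, 2, 7, 9, 5, 12, 12, 2, 9, 6, 3, 12, 1, 4, 1, 0, 7, 10, 0, 11, 3, 12
n=6: candidate gives 7, actual s_6 = 7 ✓
n=7: candidate gives 9, actual s_7 = 9 ✓
n=8: candidate gives 5, actual s_8 = 5 ✓
n=9: candidate gives 12, actual s_9 = 12 ✓
n=10: candidate gives 12, actual s_10 = 12 ✓
n=11: candidate gives 2, actual s_11 = 2 ✓
n=12: candidate gives 9, actual s_12 = 9 ✓
n=13: candidate gives 6, actual s_13 = 6 ✓
n=14: candidate gives 3, actual s_14 = 3 ✓
n=15: candidate gives 12, actual s_15 = 12 ✓
n=16: candidate gives 1, actual s_16 = 1 ✓
n=17: candidate gives 4, actual s_17 = 4 ✓
n=18: candidate gives 1, actual s_18 = 1 ✓
n=19: candidate gives 0, actual s_19 = 0 ✓
n=20: candidate gives 7, actual s_20 = 7 ✓
n=21: candidate gives 10, actual s_21 = 10 ✓
n=22: candidate gives 0, actual s_22 = 0 ✓
n=23: candidate gives 11, actual s_23 = 11 ✓
n=24: candidate gives 3, actual s_24 = 3 ✓
n=25: candidate gives 12, actual s_25 = 12 ✓

yes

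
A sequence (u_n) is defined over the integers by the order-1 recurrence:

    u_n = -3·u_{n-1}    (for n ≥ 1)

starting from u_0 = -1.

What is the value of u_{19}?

u_1 = -3·-1 = 3
u_2 = -3·3 = -9
u_3 = -3·-9 = 27
u_4 = -3·27 = -81
u_5 = -3·-81 = 243
u_6 = -3·243 = -729
u_7 = -3·-729 = 2187
u_8 = -3·2187 = -6561
u_9 = -3·-6561 = 19683
u_10 = -3·19683 = -59049
u_11 = -3·-59049 = 177147
u_12 = -3·177147 = -531441
u_13 = -3·-531441 = 1594323
u_14 = -3·1594323 = -4782969
u_15 = -3·-4782969 = 14348907
u_16 = -3·14348907 = -43046721
u_17 = -3·-43046721 = 129140163
u_18 = -3·129140163 = -387420489
u_19 = -3·-387420489 = 1162261467

1162261467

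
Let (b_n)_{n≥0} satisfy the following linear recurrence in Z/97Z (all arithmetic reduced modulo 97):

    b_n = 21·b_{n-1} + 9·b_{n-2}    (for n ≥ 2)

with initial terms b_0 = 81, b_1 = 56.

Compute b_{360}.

b_2 = 21·56 + 9·81 = 62
b_3 = 21·62 + 9·56 = 60
b_4 = 21·60 + 9·62 = 72
b_5 = 21·72 + 9·60 = 15
b_6 = 21·15 + 9·72 = 90
b_7 = 21·90 + 9·15 = 85
b_8 = 21·85 + 9·90 = 73
b_9 = 21·73 + 9·85 = 67
b_10 = 21·67 + 9·73 = 27
b_11 = 21·27 + 9·67 = 6
b_12 = 21·6 + 9·27 = 78
b_13 = 21·78 + 9·6 = 43
b_14 = 21·43 + 9·78 = 53
b_15 = 21·53 + 9·43 = 45
b_16 = 21·45 + 9·53 = 64
b_17 = 21·64 + 9·45 = 3
b_18 = 21·3 + 9·64 = 57
b_19 = 21·57 + 9·3 = 60
b_20 = 21·60 + 9·57 = 27
b_21 = 21·27 + 9·60 = 40
b_22 = 21·40 + 9·27 = 16
b_23 = 21·16 + 9·40 = 17
b_24 = 21·17 + 9·16 = 16
b_25 = 21·16 + 9·17 = 4
b_26 = 21·4 + 9·16 = 34
b_27 = 21·34 + 9·4 = 71
b_28 = 21·71 + 9·34 = 51
b_29 = 21·51 + 9·71 = 61
b_30 = 21·61 + 9·51 = 91
b_31 = 21·91 + 9·61 = 35
b_32 = 21·35 + 9·91 = 2
b_33 = 21·2 + 9·35 = 66
b_34 = 21·66 + 9·2 = 46
b_35 = 21·46 + 9·66 = 8
b_36 = 21·8 + 9·46 = 0
b_37 = 21·0 + 9·8 = 72
b_38 = 21·72 + 9·0 = 57
b_39 = 21·57 + 9·72 = 2
b_40 = 21·2 + 9·57 = 70
b_41 = 21·70 + 9·2 = 33
b_42 = 21·33 + 9·70 = 62
b_43 = 21·62 + 9·33 = 47
b_44 = 21·47 + 9·62 = 90
b_45 = 21·90 + 9·47 = 82
b_46 = 21·82 + 9·90 = 10
b_47 = 21·10 + 9·82 = 75
b_48 = 21·75 + 9·10 = 16
b_49 = 21·16 + 9·75 = 41
b_50 = 21·41 + 9·16 = 35
b_51 = 21·35 + 9·41 = 37
b_52 = 21·37 + 9·35 = 25
b_53 = 21·25 + 9·37 = 82
b_54 = 21·82 + 9·25 = 7
b_55 = 21·7 + 9·82 = 12
b_56 = 21·12 + 9·7 = 24
b_57 = 21·24 + 9·12 = 30
b_58 = 21·30 + 9·24 = 70
b_59 = 21·70 + 9·30 = 91
b_60 = 21·91 + 9·70 = 19
b_61 = 21·19 + 9·91 = 54
b_62 = 21·54 + 9·19 = 44
b_63 = 21·44 + 9·54 = 52
b_64 = 21·52 + 9·44 = 33
b_65 = 21·33 + 9·52 = 94
b_66 = 21·94 + 9·33 = 40
b_67 = 21·40 + 9·94 = 37
b_68 = 21·37 + 9·40 = 70
b_69 = 21·70 + 9·37 = 57
b_70 = 21·57 + 9·70 = 81
b_71 = 21·81 + 9·57 = 80
b_72 = 21·80 + 9·81 = 81
b_73 = 21·81 + 9·80 = 93
b_74 = 21·93 + 9·81 = 63
b_75 = 21·63 + 9·93 = 26
b_76 = 21·26 + 9·63 = 46
b_77 = 21·46 + 9·26 = 36
b_78 = 21·36 + 9·46 = 6
b_79 = 21·6 + 9·36 = 62
b_80 = 21·62 + 9·6 = 95
b_81 = 21·95 + 9·62 = 31
b_82 = 21·31 + 9·95 = 51
b_83 = 21·51 + 9·31 = 89
b_84 = 21·89 + 9·51 = 0
b_85 = 21·0 + 9·89 = 25
b_86 = 21·25 + 9·0 = 40
b_87 = 21·40 + 9·25 = 95
b_88 = 21·95 + 9·40 = 27
b_89 = 21·27 + 9·95 = 64
b_90 = 21·64 + 9·27 = 35
b_91 = 21·35 + 9·64 = 50
b_92 = 21·50 + 9·35 = 7
b_93 = 21·7 + 9·50 = 15
b_94 = 21·15 + 9·7 = 87
b_95 = 21·87 + 9·15 = 22
b_96 = 21·22 + 9·87 = 81
b_97 = 21·81 + 9·22 = 56
(b_96, b_97) = (81, 56) = (b_0, b_1), so the sequence has period 96.
360 ≡ 72 (mod 96), hence b_360 = b_72 = 81.

81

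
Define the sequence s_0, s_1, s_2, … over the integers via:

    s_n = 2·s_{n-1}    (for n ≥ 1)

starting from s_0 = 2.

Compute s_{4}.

s_1 = 2·2 = 4
s_2 = 2·4 = 8
s_3 = 2·8 = 16
s_4 = 2·16 = 32

32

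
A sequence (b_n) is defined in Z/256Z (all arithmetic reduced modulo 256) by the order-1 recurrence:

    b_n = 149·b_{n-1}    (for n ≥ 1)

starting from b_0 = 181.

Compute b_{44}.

133

b_1 = 149·181 = 89
b_2 = 149·89 = 205
b_3 = 149·205 = 81
b_4 = 149·81 = 37
b_5 = 149·37 = 137
b_6 = 149·137 = 189
b_7 = 149·189 = 1
b_8 = 149·1 = 149
b_9 = 149·149 = 185
b_10 = 149·185 = 173
b_11 = 149·173 = 177
b_12 = 149·177 = 5
b_13 = 149·5 = 233
b_14 = 149·233 = 157
b_15 = 149·157 = 97
b_16 = 149·97 = 117
b_17 = 149·117 = 25
b_18 = 149·25 = 141
b_19 = 149·141 = 17
b_20 = 149·17 = 229
b_21 = 149·229 = 73
b_22 = 149·73 = 125
b_23 = 149·125 = 193
b_24 = 149·193 = 85
b_25 = 149·85 = 121
b_26 = 149·121 = 109
b_27 = 149·109 = 113
b_28 = 149·113 = 197
b_29 = 149·197 = 169
b_30 = 149·169 = 93
b_31 = 149·93 = 33
b_32 = 149·33 = 53
b_33 = 149·53 = 217
b_34 = 149·217 = 77
b_35 = 149·77 = 209
b_36 = 149·209 = 165
b_37 = 149·165 = 9
b_38 = 149·9 = 61
b_39 = 149·61 = 129
b_40 = 149·129 = 21
b_41 = 149·21 = 57
b_42 = 149·57 = 45
b_43 = 149·45 = 49
b_44 = 149·49 = 133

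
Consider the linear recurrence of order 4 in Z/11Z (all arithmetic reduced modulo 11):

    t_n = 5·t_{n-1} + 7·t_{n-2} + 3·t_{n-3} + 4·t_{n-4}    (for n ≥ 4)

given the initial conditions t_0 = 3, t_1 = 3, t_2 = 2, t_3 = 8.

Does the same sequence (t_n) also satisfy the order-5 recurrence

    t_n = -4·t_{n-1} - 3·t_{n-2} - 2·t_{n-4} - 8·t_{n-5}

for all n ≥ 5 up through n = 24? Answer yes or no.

Terms t_0..t_24: 3, 3, 2, 8, 9, 9, 8, 8, 5, 9, 4, 9, 10, 7, 5, 8, 4, 9, 7, 10, 10, 1, 1, 5, 9
n=5: candidate gives 9, actual t_5 = 9 ✓
n=6: candidate gives 8, actual t_6 = 8 ✓
n=7: candidate gives 8, actual t_7 = 8 ✓
n=8: candidate gives 5, actual t_8 = 5 ✓
n=9: candidate gives 9, actual t_9 = 9 ✓
n=10: candidate gives 4, actual t_10 = 4 ✓
n=11: candidate gives 9, actual t_11 = 9 ✓
n=12: candidate gives 10, actual t_12 = 10 ✓
n=13: candidate gives 7, actual t_13 = 7 ✓
n=14: candidate gives 5, actual t_14 = 5 ✓
n=15: candidate gives 8, actual t_15 = 8 ✓
n=16: candidate gives 4, actual t_16 = 4 ✓
n=17: candidate gives 9, actual t_17 = 9 ✓
n=18: candidate gives 7, actual t_18 = 7 ✓
n=19: candidate gives 10, actual t_19 = 10 ✓
n=20: candidate gives 10, actual t_20 = 10 ✓
n=21: candidate gives 1, actual t_21 = 1 ✓
n=22: candidate gives 1, actual t_22 = 1 ✓
n=23: candidate gives 5, actual t_23 = 5 ✓
n=24: candidate gives 9, actual t_24 = 9 ✓

yes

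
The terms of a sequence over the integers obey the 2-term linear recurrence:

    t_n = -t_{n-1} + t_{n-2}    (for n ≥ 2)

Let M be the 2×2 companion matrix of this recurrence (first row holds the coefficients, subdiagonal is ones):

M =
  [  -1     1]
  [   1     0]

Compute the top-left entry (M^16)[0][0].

(M^16)[0][0] is the top entry after applying M 16 times to the unit state (1, 0). Equivalently it is h_{17} for the auxiliary sequence (h_n) obeying the same recurrence with h_1 = 1 and h_i = 0 for 0 ≤ i < 1:
h_2 = -1·1 + 1·0 = -1
h_3 = -1·-1 + 1·1 = 2
h_4 = -1·2 + 1·-1 = -3
h_5 = -1·-3 + 1·2 = 5
h_6 = -1·5 + 1·-3 = -8
h_7 = -1·-8 + 1·5 = 13
h_8 = -1·13 + 1·-8 = -21
h_9 = -1·-21 + 1·13 = 34
h_10 = -1·34 + 1·-21 = -55
h_11 = -1·-55 + 1·34 = 89
h_12 = -1·89 + 1·-55 = -144
h_13 = -1·-144 + 1·89 = 233
h_14 = -1·233 + 1·-144 = -377
h_15 = -1·-377 + 1·233 = 610
h_16 = -1·610 + 1·-377 = -987
h_17 = -1·-987 + 1·610 = 1597

1597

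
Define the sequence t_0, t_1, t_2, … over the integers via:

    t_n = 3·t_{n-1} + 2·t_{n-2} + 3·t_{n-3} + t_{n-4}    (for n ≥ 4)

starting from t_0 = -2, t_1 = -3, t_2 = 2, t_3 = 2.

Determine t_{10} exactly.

t_4 = 3·2 + 2·2 + 3·-3 + 1·-2 = -1
t_5 = 3·-1 + 2·2 + 3·2 + 1·-3 = 4
t_6 = 3·4 + 2·-1 + 3·2 + 1·2 = 18
t_7 = 3·18 + 2·4 + 3·-1 + 1·2 = 61
t_8 = 3·61 + 2·18 + 3·4 + 1·-1 = 230
t_9 = 3·230 + 2·61 + 3·18 + 1·4 = 870
t_10 = 3·870 + 2·230 + 3·61 + 1·18 = 3271

3271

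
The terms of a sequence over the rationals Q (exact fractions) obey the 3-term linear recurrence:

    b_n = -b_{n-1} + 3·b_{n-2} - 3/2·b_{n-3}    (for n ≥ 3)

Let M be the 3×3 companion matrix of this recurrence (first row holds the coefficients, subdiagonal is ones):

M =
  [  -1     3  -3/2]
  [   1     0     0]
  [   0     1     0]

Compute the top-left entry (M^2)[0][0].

4

(M^2)[0][0] is the top entry after applying M 2 times to the unit state (1, 0, 0). Equivalently it is h_{4} for the auxiliary sequence (h_n) obeying the same recurrence with h_2 = 1 and h_i = 0 for 0 ≤ i < 2:
h_3 = -1·1 + 3·0 + -3/2·0 = -1
h_4 = -1·-1 + 3·1 + -3/2·0 = 4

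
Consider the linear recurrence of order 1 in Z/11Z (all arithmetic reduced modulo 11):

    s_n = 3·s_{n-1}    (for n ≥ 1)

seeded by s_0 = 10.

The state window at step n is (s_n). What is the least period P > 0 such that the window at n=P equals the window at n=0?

5

n=0: window = (10)
n=1: window = (8)
n=2: window = (2)
n=3: window = (6)
n=4: window = (7)
n=5: window = (10)
window at n=5 equals window at n=0 → period = 5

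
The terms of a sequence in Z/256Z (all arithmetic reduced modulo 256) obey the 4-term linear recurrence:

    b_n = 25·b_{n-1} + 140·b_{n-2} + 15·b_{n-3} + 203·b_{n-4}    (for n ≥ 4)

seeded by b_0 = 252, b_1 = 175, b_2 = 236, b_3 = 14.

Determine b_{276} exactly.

180

b_4 = 25·14 + 140·236 + 15·175 + 203·252 = 131
b_5 = 25·131 + 140·14 + 15·236 + 203·175 = 12
b_6 = 25·12 + 140·131 + 15·14 + 203·236 = 198
b_7 = 25·198 + 140·12 + 15·131 + 203·14 = 173
b_8 = 25·173 + 140·198 + 15·12 + 203·131 = 194
b_9 = 25·194 + 140·173 + 15·198 + 203·12 = 172
Continuing the recurrence:
  b_10 = 9;  b_11 = 126;  b_12 = 36;  b_13 = 87;  b_14 = 180;  b_15 = 46
  b_16 = 147;  b_17 = 12;  b_18 = 254;  b_19 = 117;  b_20 = 154;  b_21 = 108
  b_22 = 9;  b_23 = 190;  b_24 = 236;  b_25 = 31;  b_26 = 92;  b_27 = 110
  b_28 = 3;  b_29 = 108;  b_30 = 150;  b_31 = 29;  b_32 = 146;  b_33 = 140
  b_34 = 41;  b_35 = 30;  b_36 = 84;  b_37 = 7;  b_38 = 228;  b_39 = 206
  b_40 = 211;  b_41 = 44;  b_42 = 142;  b_43 = 165;  b_44 = 170;  b_45 = 12
  b_46 = 105;  b_47 = 158;  b_48 = 92;  b_49 = 15;  b_50 = 76;  b_51 = 78
  b_52 = 3;  b_53 = 76;  b_54 = 230;  b_55 = 13;  b_56 = 226;  b_57 = 236
  b_58 = 201;  b_59 = 62;  b_60 = 4;  b_61 = 55;  b_62 = 148;  b_63 = 238
  b_64 = 147;  b_65 = 204;  b_66 = 158;  b_67 = 85;  b_68 = 58;  b_69 = 44
  b_70 = 73;  b_71 = 254;  b_72 = 76;  b_73 = 127;  b_74 = 188;  b_75 = 174
  b_76 = 131;  b_77 = 172;  b_78 = 182;  b_79 = 125;  b_80 = 178;  b_81 = 204
  b_82 = 233;  b_83 = 222;  b_84 = 52;  b_85 = 231;  b_86 = 196;  b_87 = 142
  b_88 = 211;  b_89 = 236;  b_90 = 46;  b_91 = 133;  b_92 = 74;  b_93 = 204
  b_94 = 169;  b_95 = 222;  b_96 = 188;  b_97 = 111;  b_98 = 172;  b_99 = 142
  b_100 = 131;  b_101 = 140;  b_102 = 6;  b_103 = 109;  b_104 = 2;  b_105 = 44
  b_106 = 137;  b_107 = 254;  b_108 = 228;  b_109 = 23;  b_110 = 116;  b_111 = 174
  b_112 = 147;  b_113 = 140;  b_114 = 62;  b_115 = 53;  b_116 = 218;  b_117 = 236
  b_118 = 137;  b_119 = 62;  b_120 = 172;  b_121 = 223;  b_122 = 28;  b_123 = 238
  b_124 = 3;  b_125 = 236;  b_126 = 214;  b_127 = 221;  b_128 = 210;  b_129 = 12
  b_130 = 169;  b_131 = 158;  b_132 = 20;  b_133 = 199;  b_134 = 164;  b_135 = 78
  b_136 = 211;  b_137 = 172;  b_138 = 206;  b_139 = 101;  b_140 = 234;  b_141 = 140
  b_142 = 233;  b_143 = 30;  b_144 = 28;  b_145 = 207;  b_146 = 12;  b_147 = 206
  b_148 = 3;  b_149 = 204;  b_150 = 38;  b_151 = 205;  b_152 = 34;  b_153 = 108
  b_154 = 73;  b_155 = 190;  b_156 = 196;  b_157 = 247;  b_158 = 84;  b_159 = 110
  b_160 = 147;  b_161 = 76;  b_162 = 222;  b_163 = 21;  b_164 = 122;  b_165 = 172
  b_166 = 201;  b_167 = 126;  b_168 = 12;  b_169 = 63;  b_170 = 124;  b_171 = 46
  b_172 = 131;  b_173 = 44;  b_174 = 246;  b_175 = 61;  b_176 = 242;  b_177 = 76
  b_178 = 105;  b_179 = 94;  b_180 = 244;  b_181 = 167;  b_182 = 132;  b_183 = 14
  b_184 = 211;  b_185 = 108;  b_186 = 110;  b_187 = 69;  b_188 = 138;  b_189 = 76
  b_190 = 41;  b_191 = 94;  b_192 = 124;  b_193 = 47;  b_194 = 108;  b_195 = 14
  b_196 = 131;  b_197 = 12;  b_198 = 70;  b_199 = 45;  b_200 = 66;  b_201 = 172
  b_202 = 9;  b_203 = 126;  b_204 = 164;  b_205 = 215;  b_206 = 52;  b_207 = 46
  b_208 = 147;  b_209 = 12;  b_210 = 126;  b_211 = 245;  b_212 = 26;  b_213 = 108
  b_214 = 9;  b_215 = 190;  b_216 = 108;  b_217 = 159;  b_218 = 220;  b_219 = 110
  b_220 = 3;  b_221 = 108;  b_222 = 22;  b_223 = 157;  b_224 = 18;  b_225 = 140
  b_226 = 41;  b_227 = 30;  b_228 = 212;  b_229 = 135;  b_230 = 100;  b_231 = 206
  b_232 = 211;  b_233 = 44;  b_234 = 14;  b_235 = 37;  b_236 = 42;  b_237 = 12
  b_238 = 105;  b_239 = 158;  b_240 = 220;  b_241 = 143;  b_242 = 204;  b_243 = 78
  b_244 = 3;  b_245 = 76;  b_246 = 102;  b_247 = 141;  b_248 = 98;  b_249 = 236
  b_250 = 201;  b_251 = 62;  b_252 = 132;  b_253 = 183;  b_254 = 20;  b_255 = 238
  b_256 = 147;  b_257 = 204;  b_258 = 30;  b_259 = 213;  b_260 = 186;  b_261 = 44
  b_262 = 73;  b_263 = 254;  b_264 = 204;  b_265 = 255;  b_266 = 60;  b_267 = 174
  b_268 = 131;  b_269 = 172;  b_270 = 54;  b_271 = 253;  b_272 = 50;  b_273 = 204
  b_274 = 233
b_275 = 25·233 + 140·204 + 15·50 + 203·253 = 222
b_276 = 25·222 + 140·233 + 15·204 + 203·50 = 180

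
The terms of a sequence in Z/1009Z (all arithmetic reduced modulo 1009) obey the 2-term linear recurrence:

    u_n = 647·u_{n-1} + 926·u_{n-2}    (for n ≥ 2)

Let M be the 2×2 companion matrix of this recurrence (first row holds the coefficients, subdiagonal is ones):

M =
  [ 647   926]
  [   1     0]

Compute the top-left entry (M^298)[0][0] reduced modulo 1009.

(M^298)[0][0] is the top entry after applying M 298 times to the unit state (1, 0). Equivalently it is h_{299} for the auxiliary sequence (h_n) obeying the same recurrence with h_1 = 1 and h_i = 0 for 0 ≤ i < 1:
h_2 = 647·1 + 926·0 = 647
h_3 = 647·647 + 926·1 = 800
h_4 = 647·800 + 926·647 = 768
h_5 = 647·768 + 926·800 = 662
h_6 = 647·662 + 926·768 = 321
h_7 = 647·321 + 926·662 = 382
Continuing the recurrence:
  h_8 = 549;  h_9 = 617;  h_10 = 482;  h_11 = 321;  h_12 = 187;  h_13 = 509
  h_14 = 3;  h_15 = 54;  h_16 = 383;  h_17 = 150;  h_18 = 685;  h_19 = 911
  h_20 = 819;  h_21 = 230;  h_22 = 113;  h_23 = 544;  h_24 = 538;  h_25 = 234
  h_26 = 799;  h_27 = 94;  h_28 = 555;  h_29 = 151;  h_30 = 173;  h_31 = 516
  h_32 = 649;  h_33 = 718;  h_34 = 16;  h_35 = 199;  h_36 = 291;  h_37 = 230
  h_38 = 550;  h_39 = 763;  h_40 = 15;  h_41 = 862;  h_42 = 510;  h_43 = 120
  h_44 = 1004;  h_45 = 931;  h_46 = 399;  h_47 = 269;  h_48 = 675;  h_49 = 708
  h_50 = 469;  h_51 = 501;  h_52 = 682;  h_53 = 107;  h_54 = 515;  h_55 = 435
  h_56 = 576;  h_57 = 570;  h_58 = 120;  h_59 = 60;  h_60 = 608;  h_61 = 940
  h_62 = 748;  h_63 = 318;  h_64 = 384;  h_65 = 74;  h_66 = 871;  h_67 = 427
  h_68 = 158;  h_69 = 191;  h_70 = 482;  h_71 = 364;  h_72 = 765;  h_73 = 603
  h_74 = 739;  h_75 = 268;  h_76 = 60;  h_77 = 432;  h_78 = 76;  h_79 = 199
  h_80 = 356;  h_81 = 916;  h_82 = 82;  h_83 = 233;  h_84 = 667;  h_85 = 538
  h_86 = 115;  h_87 = 490;  h_88 = 749;  h_89 = 982;  h_90 = 75;  h_91 = 316
  h_92 = 463;  h_93 = 903;  h_94 = 952;  h_95 = 171;  h_96 = 342;  h_97 = 236
  h_98 = 199;  h_99 = 193;  h_100 = 391;  h_101 = 852;  h_102 = 165;  h_103 = 724
  h_104 = 683;  h_105 = 407;  h_106 = 804;  h_107 = 69;  h_108 = 109;  h_109 = 220
  h_110 = 105;  h_111 = 234;  h_112 = 414;  h_113 = 222;  h_114 = 300;  h_115 = 108
  h_116 = 580;  h_117 = 29;  h_118 = 893;  h_119 = 234;  h_120 = 595;  h_121 = 285
  h_122 = 813;  h_123 = 883;  h_124 = 331;  h_125 = 617;  h_126 = 414;  h_127 = 721
  h_128 = 273;  h_129 = 753;  h_130 = 392;  h_131 = 424;  h_132 = 641;  h_133 = 151
  h_134 = 98;  h_135 = 423;  h_136 = 180;  h_137 = 631;  h_138 = 816;  h_139 = 340
  h_140 = 902;  h_141 = 424;  h_142 = 689;  h_143 = 937;  h_144 = 156;  h_145 = 963
  h_146 = 677;  h_147 = 904;  h_148 = 990;  h_149 = 458;  h_150 = 248;  h_151 = 353
  h_152 = 962;  h_153 = 832;  h_154 = 372;  h_155 = 98;  h_156 = 242;  h_157 = 117
  h_158 = 118;  h_159 = 41;  h_160 = 589;  h_161 = 314;  h_162 = 903;  h_163 = 202
  h_164 = 250;  h_165 = 697;  h_166 = 375;  h_167 = 127;  h_168 = 594;  h_169 = 447
  h_170 = 774;  h_171 = 546;  h_172 = 446;  h_173 = 75;  h_174 = 408;  h_175 = 456
  h_176 = 846;  h_177 = 978;  h_178 = 535;  h_179 = 613;  h_180 = 65;  h_181 = 257
  h_182 = 453;  h_183 = 339;  h_184 = 114;  h_185 = 216;  h_186 = 129;  h_187 = 959
  h_188 = 330;  h_189 = 725;  h_190 = 752;  h_191 = 571;  h_192 = 285;  h_193 = 787
  h_194 = 205;  h_195 = 720;  h_196 = 829;  h_197 = 355;  h_198 = 447;  h_199 = 431
  h_200 = 605;  h_201 = 494;  h_202 = 0;  h_203 = 367;  h_204 = 334;  h_205 = 990
  h_206 = 345;  h_207 = 794;  h_208 = 763;  h_209 = 952;  h_210 = 692;  h_211 = 423
  h_212 = 319;  h_213 = 763;  h_214 = 17;  h_215 = 138;  h_216 = 92;  h_217 = 647
  h_218 = 310;  h_219 = 564;  h_220 = 154;  h_221 = 358;  h_222 = 900;  h_223 = 663
  h_224 = 102;  h_225 = 875;  h_226 = 691;  h_227 = 113;  h_228 = 623;  h_229 = 192
  h_230 = 876;  h_231 = 931;  h_232 = 933;  h_233 = 689;  h_234 = 59;  h_235 = 157
  h_236 = 827;  h_237 = 385;  h_238 = 852;  h_239 = 663;  h_240 = 50;  h_241 = 528
  h_242 = 460;  h_243 = 537;  h_244 = 505;  h_245 = 653;  h_246 = 183;  h_247 = 635
  h_248 = 128;  h_249 = 850;  h_250 = 520;  h_251 = 523;  h_252 = 593;  h_253 = 229
  h_254 = 62;  h_255 = 927;  h_256 = 322;  h_257 = 223;  h_258 = 511;  h_259 = 327
  h_260 = 653;  h_261 = 831;  h_262 = 147;  h_263 = 911;  h_264 = 68;  h_265 = 671
  h_266 = 677;  h_267 = 924;  h_268 = 813;  h_269 = 314;  h_270 = 473;  h_271 = 476
  h_272 = 319;  h_273 = 400;  h_274 = 253;  h_275 = 330;  h_276 = 801;  h_277 = 483
  h_278 = 831;  h_279 = 131;  h_280 = 649;  h_281 = 385;  h_282 = 491;  h_283 = 175
  h_284 = 833;  h_285 = 755;  h_286 = 611;  h_287 = 691;  h_288 = 836;  h_289 = 228
  h_290 = 435;  h_291 = 181;  h_292 = 282;  h_293 = 946;  h_294 = 409;  h_295 = 449
  h_296 = 270;  h_297 = 199
h_298 = 647·199 + 926·270 = 398
h_299 = 647·398 + 926·199 = 847

847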